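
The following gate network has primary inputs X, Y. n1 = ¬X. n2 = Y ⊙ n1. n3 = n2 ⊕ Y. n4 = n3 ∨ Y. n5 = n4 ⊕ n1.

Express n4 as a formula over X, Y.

((Y ⊙ ¬X) ⊕ Y) ∨ Y

n1 = ¬X
n2 = Y ⊙ n1 = Y ⊙ ¬X
n3 = n2 ⊕ Y = (Y ⊙ ¬X) ⊕ Y
n4 = n3 ∨ Y = ((Y ⊙ ¬X) ⊕ Y) ∨ Y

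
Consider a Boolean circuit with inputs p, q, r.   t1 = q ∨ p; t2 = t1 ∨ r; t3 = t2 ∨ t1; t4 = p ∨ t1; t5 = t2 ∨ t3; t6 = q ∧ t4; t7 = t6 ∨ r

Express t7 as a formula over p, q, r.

t1 = q ∨ p
t4 = p ∨ t1 = p ∨ (q ∨ p)
t6 = q ∧ t4 = q ∧ (p ∨ (q ∨ p))
t7 = t6 ∨ r = (q ∧ (p ∨ (q ∨ p))) ∨ r

(q ∧ (p ∨ (q ∨ p))) ∨ r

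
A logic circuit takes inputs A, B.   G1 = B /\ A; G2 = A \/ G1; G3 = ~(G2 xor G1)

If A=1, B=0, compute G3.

G1 = 0 /\ 1 = 0
G2 = 1 \/ 0 = 1
G3 = ~(1 xor 0) = 0

0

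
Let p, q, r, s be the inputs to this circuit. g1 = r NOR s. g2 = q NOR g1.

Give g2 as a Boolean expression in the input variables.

q NOR (r NOR s)

g1 = r NOR s
g2 = q NOR g1 = q NOR (r NOR s)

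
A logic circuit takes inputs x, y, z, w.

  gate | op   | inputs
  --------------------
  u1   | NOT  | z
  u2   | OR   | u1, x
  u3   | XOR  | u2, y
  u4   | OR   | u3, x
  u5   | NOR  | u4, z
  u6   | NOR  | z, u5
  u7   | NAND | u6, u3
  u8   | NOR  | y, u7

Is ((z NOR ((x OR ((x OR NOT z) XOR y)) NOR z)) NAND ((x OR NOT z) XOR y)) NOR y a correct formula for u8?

u1 = NOT z
u2 = u1 OR x = NOT z OR x
u3 = u2 XOR y = (NOT z OR x) XOR y
u4 = u3 OR x = ((NOT z OR x) XOR y) OR x
u5 = u4 NOR z = (((NOT z OR x) XOR y) OR x) NOR z
u6 = z NOR u5 = z NOR ((((NOT z OR x) XOR y) OR x) NOR z)
u7 = u6 NAND u3 = (z NOR ((((NOT z OR x) XOR y) OR x) NOR z)) NAND ((NOT z OR x) XOR y)
u8 = y NOR u7 = y NOR ((z NOR ((((NOT z OR x) XOR y) OR x) NOR z)) NAND ((NOT z OR x) XOR y))
At x=0, y=0, z=1, w=0: circuit gives 0, formula gives 0.
At x=0, y=0, z=0, w=0: circuit gives 1, formula gives 1.
Agrees on all 16 inputs.

Yes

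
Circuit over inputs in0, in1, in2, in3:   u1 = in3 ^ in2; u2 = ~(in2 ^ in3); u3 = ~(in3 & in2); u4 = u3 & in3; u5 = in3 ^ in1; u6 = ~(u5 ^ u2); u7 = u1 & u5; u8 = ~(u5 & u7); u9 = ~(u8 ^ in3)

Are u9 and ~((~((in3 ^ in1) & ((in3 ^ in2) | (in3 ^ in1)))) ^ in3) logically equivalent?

u1 = in3 ^ in2
u5 = in3 ^ in1
u7 = u1 & u5 = (in3 ^ in2) & (in3 ^ in1)
u8 = ~(u5 & u7) = ~((in3 ^ in1) & ((in3 ^ in2) & (in3 ^ in1)))
u9 = ~(u8 ^ in3) = ~((~((in3 ^ in1) & ((in3 ^ in2) & (in3 ^ in1)))) ^ in3)
At in0=0, in1=0, in2=1, in3=1: circuit gives 1, formula gives 0.

No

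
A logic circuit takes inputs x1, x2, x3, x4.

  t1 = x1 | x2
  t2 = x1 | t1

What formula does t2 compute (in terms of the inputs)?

t1 = x1 | x2
t2 = x1 | t1 = x1 | (x1 | x2)

x1 | (x1 | x2)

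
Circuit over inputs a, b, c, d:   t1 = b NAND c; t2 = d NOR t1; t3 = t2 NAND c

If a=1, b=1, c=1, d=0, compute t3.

0

t1 = 1 NAND 1 = 0
t2 = 0 NOR 0 = 1
t3 = 1 NAND 1 = 0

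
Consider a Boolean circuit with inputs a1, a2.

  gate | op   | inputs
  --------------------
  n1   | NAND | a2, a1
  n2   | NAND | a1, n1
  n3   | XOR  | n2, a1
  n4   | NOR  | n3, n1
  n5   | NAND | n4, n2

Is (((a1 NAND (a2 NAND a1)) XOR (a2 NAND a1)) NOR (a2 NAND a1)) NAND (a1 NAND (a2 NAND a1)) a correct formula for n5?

No

n1 = a2 NAND a1
n2 = a1 NAND n1 = a1 NAND (a2 NAND a1)
n3 = n2 XOR a1 = (a1 NAND (a2 NAND a1)) XOR a1
n4 = n3 NOR n1 = ((a1 NAND (a2 NAND a1)) XOR a1) NOR (a2 NAND a1)
n5 = n4 NAND n2 = (((a1 NAND (a2 NAND a1)) XOR a1) NOR (a2 NAND a1)) NAND (a1 NAND (a2 NAND a1))
At a1=1, a2=1: circuit gives 0, formula gives 1.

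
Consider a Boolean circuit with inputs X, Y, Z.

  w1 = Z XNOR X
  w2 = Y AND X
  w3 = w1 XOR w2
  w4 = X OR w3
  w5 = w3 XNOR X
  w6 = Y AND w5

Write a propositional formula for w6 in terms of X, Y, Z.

w1 = Z XNOR X
w2 = Y AND X
w3 = w1 XOR w2 = (Z XNOR X) XOR (Y AND X)
w5 = w3 XNOR X = ((Z XNOR X) XOR (Y AND X)) XNOR X
w6 = Y AND w5 = Y AND (((Z XNOR X) XOR (Y AND X)) XNOR X)

Y AND (((Z XNOR X) XOR (Y AND X)) XNOR X)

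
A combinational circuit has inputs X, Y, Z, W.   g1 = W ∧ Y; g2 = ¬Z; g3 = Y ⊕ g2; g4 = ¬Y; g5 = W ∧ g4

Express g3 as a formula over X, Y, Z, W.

Y ⊕ ¬Z

g2 = ¬Z
g3 = Y ⊕ g2 = Y ⊕ ¬Z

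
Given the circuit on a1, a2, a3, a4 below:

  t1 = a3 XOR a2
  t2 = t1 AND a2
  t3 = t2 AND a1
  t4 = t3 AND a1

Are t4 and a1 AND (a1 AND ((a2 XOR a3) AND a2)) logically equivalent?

Yes

t1 = a3 XOR a2
t2 = t1 AND a2 = (a3 XOR a2) AND a2
t3 = t2 AND a1 = ((a3 XOR a2) AND a2) AND a1
t4 = t3 AND a1 = (((a3 XOR a2) AND a2) AND a1) AND a1
At a1=0, a2=0, a3=0, a4=0: circuit gives 0, formula gives 0.
At a1=1, a2=1, a3=0, a4=0: circuit gives 1, formula gives 1.
Agrees on all 16 inputs.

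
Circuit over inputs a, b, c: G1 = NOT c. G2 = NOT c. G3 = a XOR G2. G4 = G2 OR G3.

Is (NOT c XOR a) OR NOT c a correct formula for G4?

G2 = NOT c
G3 = a XOR G2 = a XOR NOT c
G4 = G2 OR G3 = NOT c OR (a XOR NOT c)
At a=0, b=0, c=1: circuit gives 0, formula gives 0.
At a=0, b=0, c=0: circuit gives 1, formula gives 1.
Agrees on all 8 inputs.

Yes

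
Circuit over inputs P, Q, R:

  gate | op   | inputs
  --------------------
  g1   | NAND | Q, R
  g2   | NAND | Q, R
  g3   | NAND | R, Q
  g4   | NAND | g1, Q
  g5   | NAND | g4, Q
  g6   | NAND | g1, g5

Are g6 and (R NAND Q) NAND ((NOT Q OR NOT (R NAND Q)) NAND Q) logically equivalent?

Yes

g1 = Q NAND R
g4 = g1 NAND Q = (Q NAND R) NAND Q
g5 = g4 NAND Q = ((Q NAND R) NAND Q) NAND Q
g6 = g1 NAND g5 = (Q NAND R) NAND (((Q NAND R) NAND Q) NAND Q)
At P=0, Q=0, R=0: circuit gives 0, formula gives 0.
At P=0, Q=1, R=1: circuit gives 1, formula gives 1.
Agrees on all 8 inputs.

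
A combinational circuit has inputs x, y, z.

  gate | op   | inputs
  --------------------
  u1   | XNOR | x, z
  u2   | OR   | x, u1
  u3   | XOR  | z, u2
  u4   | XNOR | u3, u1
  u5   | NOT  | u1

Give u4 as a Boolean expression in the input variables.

u1 = x XNOR z
u2 = x OR u1 = x OR (x XNOR z)
u3 = z XOR u2 = z XOR (x OR (x XNOR z))
u4 = u3 XNOR u1 = (z XOR (x OR (x XNOR z))) XNOR (x XNOR z)

(z XOR (x OR (x XNOR z))) XNOR (x XNOR z)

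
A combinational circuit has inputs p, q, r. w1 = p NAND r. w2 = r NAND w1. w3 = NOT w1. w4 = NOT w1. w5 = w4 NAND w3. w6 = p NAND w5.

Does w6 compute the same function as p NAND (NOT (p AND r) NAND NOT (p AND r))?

w1 = p NAND r
w3 = NOT w1 = NOT (p NAND r)
w4 = NOT w1 = NOT (p NAND r)
w5 = w4 NAND w3 = NOT (p NAND r) NAND NOT (p NAND r)
w6 = p NAND w5 = p NAND (NOT (p NAND r) NAND NOT (p NAND r))
At p=1, q=0, r=0: circuit gives 0, formula gives 1.

No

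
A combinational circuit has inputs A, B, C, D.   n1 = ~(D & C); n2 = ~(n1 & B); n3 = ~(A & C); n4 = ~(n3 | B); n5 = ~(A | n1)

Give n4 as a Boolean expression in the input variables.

n3 = ~(A & C)
n4 = ~(n3 | B) = ~((~(A & C)) | B)

~((~(A & C)) | B)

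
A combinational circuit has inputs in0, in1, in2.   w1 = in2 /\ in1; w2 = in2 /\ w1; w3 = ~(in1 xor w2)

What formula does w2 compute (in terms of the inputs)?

in2 /\ (in2 /\ in1)

w1 = in2 /\ in1
w2 = in2 /\ w1 = in2 /\ (in2 /\ in1)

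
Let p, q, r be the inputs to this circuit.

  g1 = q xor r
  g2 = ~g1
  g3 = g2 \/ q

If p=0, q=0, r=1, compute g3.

0

g1 = 0 xor 1 = 1
g2 = ~1 = 0
g3 = 0 \/ 0 = 0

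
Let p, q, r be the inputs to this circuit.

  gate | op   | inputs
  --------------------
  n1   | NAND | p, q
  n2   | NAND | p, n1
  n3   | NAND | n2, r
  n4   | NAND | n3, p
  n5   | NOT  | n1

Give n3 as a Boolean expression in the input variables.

n1 = p NAND q
n2 = p NAND n1 = p NAND (p NAND q)
n3 = n2 NAND r = (p NAND (p NAND q)) NAND r

(p NAND (p NAND q)) NAND r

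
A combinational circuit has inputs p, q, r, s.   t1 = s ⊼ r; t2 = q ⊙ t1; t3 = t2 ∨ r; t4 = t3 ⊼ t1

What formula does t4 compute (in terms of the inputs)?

t1 = s ⊼ r
t2 = q ⊙ t1 = q ⊙ (s ⊼ r)
t3 = t2 ∨ r = (q ⊙ (s ⊼ r)) ∨ r
t4 = t3 ⊼ t1 = ((q ⊙ (s ⊼ r)) ∨ r) ⊼ (s ⊼ r)

((q ⊙ (s ⊼ r)) ∨ r) ⊼ (s ⊼ r)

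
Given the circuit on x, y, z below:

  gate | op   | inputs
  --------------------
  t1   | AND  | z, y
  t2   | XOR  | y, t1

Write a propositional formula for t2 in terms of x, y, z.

t1 = z AND y
t2 = y XOR t1 = y XOR (z AND y)

y XOR (z AND y)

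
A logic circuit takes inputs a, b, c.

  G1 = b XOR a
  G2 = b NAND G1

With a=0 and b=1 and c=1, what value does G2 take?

G1 = 1 XOR 0 = 1
G2 = 1 NAND 1 = 0

0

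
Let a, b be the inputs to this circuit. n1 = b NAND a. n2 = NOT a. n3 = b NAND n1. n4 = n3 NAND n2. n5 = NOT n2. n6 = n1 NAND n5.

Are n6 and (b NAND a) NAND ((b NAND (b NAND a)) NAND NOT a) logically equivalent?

n1 = b NAND a
n2 = NOT a
n5 = NOT n2 = NOT NOT a
n6 = n1 NAND n5 = (b NAND a) NAND NOT NOT a
At a=0, b=1: circuit gives 1, formula gives 0.

No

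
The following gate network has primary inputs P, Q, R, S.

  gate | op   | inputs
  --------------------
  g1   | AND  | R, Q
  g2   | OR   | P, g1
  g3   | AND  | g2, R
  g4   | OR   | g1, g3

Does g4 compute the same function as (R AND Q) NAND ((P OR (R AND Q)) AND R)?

g1 = R AND Q
g2 = P OR g1 = P OR (R AND Q)
g3 = g2 AND R = (P OR (R AND Q)) AND R
g4 = g1 OR g3 = (R AND Q) OR ((P OR (R AND Q)) AND R)
At P=0, Q=0, R=0, S=0: circuit gives 0, formula gives 1.

No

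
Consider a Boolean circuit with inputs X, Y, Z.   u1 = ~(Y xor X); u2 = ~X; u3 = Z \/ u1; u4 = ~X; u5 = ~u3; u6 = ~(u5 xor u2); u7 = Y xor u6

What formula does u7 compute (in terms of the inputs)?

u1 = ~(Y xor X)
u2 = ~X
u3 = Z \/ u1 = Z \/ (~(Y xor X))
u5 = ~u3 = ~(Z \/ (~(Y xor X)))
u6 = ~(u5 xor u2) = ~(~(Z \/ (~(Y xor X))) xor ~X)
u7 = Y xor u6 = Y xor (~(~(Z \/ (~(Y xor X))) xor ~X))

Y xor (~(~(Z \/ (~(Y xor X))) xor ~X))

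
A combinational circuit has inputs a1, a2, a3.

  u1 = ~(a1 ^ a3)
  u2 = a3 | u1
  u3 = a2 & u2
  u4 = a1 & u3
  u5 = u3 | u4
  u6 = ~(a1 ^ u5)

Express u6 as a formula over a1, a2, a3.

~(a1 ^ ((a2 & (a3 | (~(a1 ^ a3)))) | (a1 & (a2 & (a3 | (~(a1 ^ a3)))))))

u1 = ~(a1 ^ a3)
u2 = a3 | u1 = a3 | (~(a1 ^ a3))
u3 = a2 & u2 = a2 & (a3 | (~(a1 ^ a3)))
u4 = a1 & u3 = a1 & (a2 & (a3 | (~(a1 ^ a3))))
u5 = u3 | u4 = (a2 & (a3 | (~(a1 ^ a3)))) | (a1 & (a2 & (a3 | (~(a1 ^ a3)))))
u6 = ~(a1 ^ u5) = ~(a1 ^ ((a2 & (a3 | (~(a1 ^ a3)))) | (a1 & (a2 & (a3 | (~(a1 ^ a3)))))))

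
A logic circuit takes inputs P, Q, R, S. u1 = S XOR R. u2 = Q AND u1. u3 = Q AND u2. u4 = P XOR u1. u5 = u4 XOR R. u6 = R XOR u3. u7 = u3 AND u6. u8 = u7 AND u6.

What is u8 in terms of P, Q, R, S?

((Q AND (Q AND (S XOR R))) AND (R XOR (Q AND (Q AND (S XOR R))))) AND (R XOR (Q AND (Q AND (S XOR R))))

u1 = S XOR R
u2 = Q AND u1 = Q AND (S XOR R)
u3 = Q AND u2 = Q AND (Q AND (S XOR R))
u6 = R XOR u3 = R XOR (Q AND (Q AND (S XOR R)))
u7 = u3 AND u6 = (Q AND (Q AND (S XOR R))) AND (R XOR (Q AND (Q AND (S XOR R))))
u8 = u7 AND u6 = ((Q AND (Q AND (S XOR R))) AND (R XOR (Q AND (Q AND (S XOR R))))) AND (R XOR (Q AND (Q AND (S XOR R))))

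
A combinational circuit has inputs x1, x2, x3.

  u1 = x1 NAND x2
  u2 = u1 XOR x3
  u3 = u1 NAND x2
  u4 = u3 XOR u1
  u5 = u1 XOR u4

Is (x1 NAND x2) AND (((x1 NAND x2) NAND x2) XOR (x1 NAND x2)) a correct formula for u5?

u1 = x1 NAND x2
u3 = u1 NAND x2 = (x1 NAND x2) NAND x2
u4 = u3 XOR u1 = ((x1 NAND x2) NAND x2) XOR (x1 NAND x2)
u5 = u1 XOR u4 = (x1 NAND x2) XOR (((x1 NAND x2) NAND x2) XOR (x1 NAND x2))
At x1=0, x2=0, x3=0: circuit gives 1, formula gives 0.

No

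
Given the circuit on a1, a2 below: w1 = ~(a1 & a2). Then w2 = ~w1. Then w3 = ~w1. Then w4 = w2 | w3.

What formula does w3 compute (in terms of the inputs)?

w1 = ~(a1 & a2)
w3 = ~w1 = ~(~(a1 & a2))

~(~(a1 & a2))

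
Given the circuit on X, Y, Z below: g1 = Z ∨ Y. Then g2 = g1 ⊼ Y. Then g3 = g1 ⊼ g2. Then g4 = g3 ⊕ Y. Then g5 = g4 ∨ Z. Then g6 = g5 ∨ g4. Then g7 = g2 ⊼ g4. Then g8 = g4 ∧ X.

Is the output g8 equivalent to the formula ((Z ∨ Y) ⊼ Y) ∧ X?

No

g1 = Z ∨ Y
g2 = g1 ⊼ Y = (Z ∨ Y) ⊼ Y
g3 = g1 ⊼ g2 = (Z ∨ Y) ⊼ ((Z ∨ Y) ⊼ Y)
g4 = g3 ⊕ Y = ((Z ∨ Y) ⊼ ((Z ∨ Y) ⊼ Y)) ⊕ Y
g8 = g4 ∧ X = (((Z ∨ Y) ⊼ ((Z ∨ Y) ⊼ Y)) ⊕ Y) ∧ X
At X=1, Y=0, Z=1: circuit gives 0, formula gives 1.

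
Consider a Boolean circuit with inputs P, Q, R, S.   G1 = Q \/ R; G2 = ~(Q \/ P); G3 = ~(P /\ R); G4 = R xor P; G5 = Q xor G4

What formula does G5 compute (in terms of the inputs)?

Q xor (R xor P)

G4 = R xor P
G5 = Q xor G4 = Q xor (R xor P)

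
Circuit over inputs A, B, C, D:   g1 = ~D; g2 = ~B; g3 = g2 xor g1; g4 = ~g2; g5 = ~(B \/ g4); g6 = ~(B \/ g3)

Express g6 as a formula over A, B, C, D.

~(B \/ (~B xor ~D))

g1 = ~D
g2 = ~B
g3 = g2 xor g1 = ~B xor ~D
g6 = ~(B \/ g3) = ~(B \/ (~B xor ~D))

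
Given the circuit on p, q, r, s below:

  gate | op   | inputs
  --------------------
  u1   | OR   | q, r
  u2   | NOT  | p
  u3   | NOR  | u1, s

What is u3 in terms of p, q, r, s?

u1 = q OR r
u3 = u1 NOR s = (q OR r) NOR s

(q OR r) NOR s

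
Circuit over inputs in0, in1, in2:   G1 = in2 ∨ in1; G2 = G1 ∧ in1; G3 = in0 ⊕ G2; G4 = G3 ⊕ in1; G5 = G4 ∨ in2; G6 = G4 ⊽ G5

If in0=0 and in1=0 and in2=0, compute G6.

1

G1 = 0 ∨ 0 = 0
G2 = 0 ∧ 0 = 0
G3 = 0 ⊕ 0 = 0
G4 = 0 ⊕ 0 = 0
G5 = 0 ∨ 0 = 0
G6 = 0 ⊽ 0 = 1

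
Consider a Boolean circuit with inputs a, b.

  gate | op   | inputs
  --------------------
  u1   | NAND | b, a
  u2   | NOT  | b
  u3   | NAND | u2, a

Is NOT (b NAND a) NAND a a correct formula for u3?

No

u2 = NOT b
u3 = u2 NAND a = NOT b NAND a
At a=1, b=0: circuit gives 0, formula gives 1.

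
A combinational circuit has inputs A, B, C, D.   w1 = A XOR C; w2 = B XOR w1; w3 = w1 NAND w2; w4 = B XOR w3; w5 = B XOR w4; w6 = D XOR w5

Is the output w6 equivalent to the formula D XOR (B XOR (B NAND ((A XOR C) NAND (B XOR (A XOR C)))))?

No

w1 = A XOR C
w2 = B XOR w1 = B XOR (A XOR C)
w3 = w1 NAND w2 = (A XOR C) NAND (B XOR (A XOR C))
w4 = B XOR w3 = B XOR ((A XOR C) NAND (B XOR (A XOR C)))
w5 = B XOR w4 = B XOR (B XOR ((A XOR C) NAND (B XOR (A XOR C))))
w6 = D XOR w5 = D XOR (B XOR (B XOR ((A XOR C) NAND (B XOR (A XOR C)))))
At A=0, B=0, C=1, D=0: circuit gives 0, formula gives 1.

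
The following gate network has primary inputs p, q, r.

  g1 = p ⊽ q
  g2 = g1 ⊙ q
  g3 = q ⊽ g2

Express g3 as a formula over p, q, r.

g1 = p ⊽ q
g2 = g1 ⊙ q = (p ⊽ q) ⊙ q
g3 = q ⊽ g2 = q ⊽ ((p ⊽ q) ⊙ q)

q ⊽ ((p ⊽ q) ⊙ q)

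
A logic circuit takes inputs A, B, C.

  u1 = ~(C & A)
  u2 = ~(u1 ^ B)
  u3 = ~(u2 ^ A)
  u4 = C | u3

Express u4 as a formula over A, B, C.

C | (~((~((~(C & A)) ^ B)) ^ A))

u1 = ~(C & A)
u2 = ~(u1 ^ B) = ~((~(C & A)) ^ B)
u3 = ~(u2 ^ A) = ~((~((~(C & A)) ^ B)) ^ A)
u4 = C | u3 = C | (~((~((~(C & A)) ^ B)) ^ A))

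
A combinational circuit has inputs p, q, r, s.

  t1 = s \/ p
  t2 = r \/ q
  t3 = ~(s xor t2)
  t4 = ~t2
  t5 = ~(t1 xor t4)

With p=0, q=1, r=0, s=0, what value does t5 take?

t1 = 0 \/ 0 = 0
t2 = 0 \/ 1 = 1
t4 = ~1 = 0
t5 = ~(0 xor 0) = 1

1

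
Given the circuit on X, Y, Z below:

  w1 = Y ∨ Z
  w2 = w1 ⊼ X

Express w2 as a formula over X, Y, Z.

(Y ∨ Z) ⊼ X

w1 = Y ∨ Z
w2 = w1 ⊼ X = (Y ∨ Z) ⊼ X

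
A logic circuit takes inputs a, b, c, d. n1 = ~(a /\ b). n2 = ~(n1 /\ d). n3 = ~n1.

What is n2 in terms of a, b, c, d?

n1 = ~(a /\ b)
n2 = ~(n1 /\ d) = ~((~(a /\ b)) /\ d)

~((~(a /\ b)) /\ d)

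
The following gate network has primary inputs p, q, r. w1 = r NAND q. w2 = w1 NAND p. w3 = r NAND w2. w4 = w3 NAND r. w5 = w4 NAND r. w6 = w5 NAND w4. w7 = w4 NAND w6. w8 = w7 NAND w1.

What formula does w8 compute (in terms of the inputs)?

w1 = r NAND q
w2 = w1 NAND p = (r NAND q) NAND p
w3 = r NAND w2 = r NAND ((r NAND q) NAND p)
w4 = w3 NAND r = (r NAND ((r NAND q) NAND p)) NAND r
w5 = w4 NAND r = ((r NAND ((r NAND q) NAND p)) NAND r) NAND r
w6 = w5 NAND w4 = (((r NAND ((r NAND q) NAND p)) NAND r) NAND r) NAND ((r NAND ((r NAND q) NAND p)) NAND r)
w7 = w4 NAND w6 = ((r NAND ((r NAND q) NAND p)) NAND r) NAND ((((r NAND ((r NAND q) NAND p)) NAND r) NAND r) NAND ((r NAND ((r NAND q) NAND p)) NAND r))
w8 = w7 NAND w1 = (((r NAND ((r NAND q) NAND p)) NAND r) NAND ((((r NAND ((r NAND q) NAND p)) NAND r) NAND r) NAND ((r NAND ((r NAND q) NAND p)) NAND r))) NAND (r NAND q)

(((r NAND ((r NAND q) NAND p)) NAND r) NAND ((((r NAND ((r NAND q) NAND p)) NAND r) NAND r) NAND ((r NAND ((r NAND q) NAND p)) NAND r))) NAND (r NAND q)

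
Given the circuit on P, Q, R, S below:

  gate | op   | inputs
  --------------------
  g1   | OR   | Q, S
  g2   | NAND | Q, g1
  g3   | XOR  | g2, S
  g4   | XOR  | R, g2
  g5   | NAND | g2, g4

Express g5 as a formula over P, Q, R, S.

g1 = Q OR S
g2 = Q NAND g1 = Q NAND (Q OR S)
g4 = R XOR g2 = R XOR (Q NAND (Q OR S))
g5 = g2 NAND g4 = (Q NAND (Q OR S)) NAND (R XOR (Q NAND (Q OR S)))

(Q NAND (Q OR S)) NAND (R XOR (Q NAND (Q OR S)))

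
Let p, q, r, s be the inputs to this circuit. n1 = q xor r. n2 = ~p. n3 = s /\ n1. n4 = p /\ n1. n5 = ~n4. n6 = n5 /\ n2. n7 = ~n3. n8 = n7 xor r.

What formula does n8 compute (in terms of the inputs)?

~(s /\ (q xor r)) xor r

n1 = q xor r
n3 = s /\ n1 = s /\ (q xor r)
n7 = ~n3 = ~(s /\ (q xor r))
n8 = n7 xor r = ~(s /\ (q xor r)) xor r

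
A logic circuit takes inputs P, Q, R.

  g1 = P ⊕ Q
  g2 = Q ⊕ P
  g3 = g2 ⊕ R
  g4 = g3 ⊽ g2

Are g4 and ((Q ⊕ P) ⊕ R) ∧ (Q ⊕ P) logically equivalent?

g2 = Q ⊕ P
g3 = g2 ⊕ R = (Q ⊕ P) ⊕ R
g4 = g3 ⊽ g2 = ((Q ⊕ P) ⊕ R) ⊽ (Q ⊕ P)
At P=0, Q=0, R=0: circuit gives 1, formula gives 0.

No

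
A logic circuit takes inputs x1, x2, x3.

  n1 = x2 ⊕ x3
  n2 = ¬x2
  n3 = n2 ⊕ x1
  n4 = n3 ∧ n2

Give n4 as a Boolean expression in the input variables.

n2 = ¬x2
n3 = n2 ⊕ x1 = ¬x2 ⊕ x1
n4 = n3 ∧ n2 = (¬x2 ⊕ x1) ∧ ¬x2

(¬x2 ⊕ x1) ∧ ¬x2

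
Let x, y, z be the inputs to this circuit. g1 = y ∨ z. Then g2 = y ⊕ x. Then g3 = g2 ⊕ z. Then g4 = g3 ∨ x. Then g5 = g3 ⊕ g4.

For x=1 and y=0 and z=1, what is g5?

g2 = 0 ⊕ 1 = 1
g3 = 1 ⊕ 1 = 0
g4 = 0 ∨ 1 = 1
g5 = 0 ⊕ 1 = 1

1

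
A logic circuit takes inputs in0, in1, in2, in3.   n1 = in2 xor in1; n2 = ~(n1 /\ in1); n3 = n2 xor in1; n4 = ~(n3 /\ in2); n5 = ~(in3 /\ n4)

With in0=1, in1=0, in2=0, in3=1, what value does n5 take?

0

n1 = 0 xor 0 = 0
n2 = ~(0 /\ 0) = 1
n3 = 1 xor 0 = 1
n4 = ~(1 /\ 0) = 1
n5 = ~(1 /\ 1) = 0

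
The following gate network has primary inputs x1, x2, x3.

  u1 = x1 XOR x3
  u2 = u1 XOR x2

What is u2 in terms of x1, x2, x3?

(x1 XOR x3) XOR x2

u1 = x1 XOR x3
u2 = u1 XOR x2 = (x1 XOR x3) XOR x2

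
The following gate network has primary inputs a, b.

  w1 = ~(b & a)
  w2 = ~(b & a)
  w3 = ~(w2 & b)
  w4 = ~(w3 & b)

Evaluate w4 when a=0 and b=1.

w2 = ~(1 & 0) = 1
w3 = ~(1 & 1) = 0
w4 = ~(0 & 1) = 1

1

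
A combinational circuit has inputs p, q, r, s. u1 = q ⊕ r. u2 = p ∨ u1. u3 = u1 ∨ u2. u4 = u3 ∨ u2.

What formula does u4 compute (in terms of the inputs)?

u1 = q ⊕ r
u2 = p ∨ u1 = p ∨ (q ⊕ r)
u3 = u1 ∨ u2 = (q ⊕ r) ∨ (p ∨ (q ⊕ r))
u4 = u3 ∨ u2 = ((q ⊕ r) ∨ (p ∨ (q ⊕ r))) ∨ (p ∨ (q ⊕ r))

((q ⊕ r) ∨ (p ∨ (q ⊕ r))) ∨ (p ∨ (q ⊕ r))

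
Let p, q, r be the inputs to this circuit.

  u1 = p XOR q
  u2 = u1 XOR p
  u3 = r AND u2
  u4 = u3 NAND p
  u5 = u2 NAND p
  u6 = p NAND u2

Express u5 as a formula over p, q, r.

((p XOR q) XOR p) NAND p

u1 = p XOR q
u2 = u1 XOR p = (p XOR q) XOR p
u5 = u2 NAND p = ((p XOR q) XOR p) NAND p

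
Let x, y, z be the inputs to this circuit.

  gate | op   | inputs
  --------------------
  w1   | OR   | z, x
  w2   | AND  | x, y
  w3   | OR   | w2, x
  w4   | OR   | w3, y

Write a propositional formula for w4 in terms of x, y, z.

((x AND y) OR x) OR y

w2 = x AND y
w3 = w2 OR x = (x AND y) OR x
w4 = w3 OR y = ((x AND y) OR x) OR y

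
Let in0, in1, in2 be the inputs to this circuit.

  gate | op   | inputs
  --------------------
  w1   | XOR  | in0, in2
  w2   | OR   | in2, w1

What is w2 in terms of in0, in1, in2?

w1 = in0 XOR in2
w2 = in2 OR w1 = in2 OR (in0 XOR in2)

in2 OR (in0 XOR in2)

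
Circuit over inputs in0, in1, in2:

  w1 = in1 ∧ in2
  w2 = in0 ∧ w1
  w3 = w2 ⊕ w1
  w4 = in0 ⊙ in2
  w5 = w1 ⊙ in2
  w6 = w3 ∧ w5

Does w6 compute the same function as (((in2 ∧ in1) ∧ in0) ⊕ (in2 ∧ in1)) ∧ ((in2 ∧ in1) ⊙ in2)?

w1 = in1 ∧ in2
w2 = in0 ∧ w1 = in0 ∧ (in1 ∧ in2)
w3 = w2 ⊕ w1 = (in0 ∧ (in1 ∧ in2)) ⊕ (in1 ∧ in2)
w5 = w1 ⊙ in2 = (in1 ∧ in2) ⊙ in2
w6 = w3 ∧ w5 = ((in0 ∧ (in1 ∧ in2)) ⊕ (in1 ∧ in2)) ∧ ((in1 ∧ in2) ⊙ in2)
At in0=0, in1=0, in2=0: circuit gives 0, formula gives 0.
At in0=0, in1=1, in2=1: circuit gives 1, formula gives 1.
Agrees on all 8 inputs.

Yes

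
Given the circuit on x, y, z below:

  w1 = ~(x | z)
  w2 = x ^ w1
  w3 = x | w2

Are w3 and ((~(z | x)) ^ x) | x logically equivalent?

Yes

w1 = ~(x | z)
w2 = x ^ w1 = x ^ (~(x | z))
w3 = x | w2 = x | (x ^ (~(x | z)))
At x=0, y=0, z=1: circuit gives 0, formula gives 0.
At x=0, y=0, z=0: circuit gives 1, formula gives 1.
Agrees on all 8 inputs.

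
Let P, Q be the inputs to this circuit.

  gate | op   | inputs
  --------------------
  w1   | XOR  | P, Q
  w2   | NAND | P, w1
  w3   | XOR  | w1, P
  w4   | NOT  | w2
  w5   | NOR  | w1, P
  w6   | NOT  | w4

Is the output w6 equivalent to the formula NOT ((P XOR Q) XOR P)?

No

w1 = P XOR Q
w2 = P NAND w1 = P NAND (P XOR Q)
w4 = NOT w2 = NOT (P NAND (P XOR Q))
w6 = NOT w4 = NOT NOT (P NAND (P XOR Q))
At P=0, Q=1: circuit gives 1, formula gives 0.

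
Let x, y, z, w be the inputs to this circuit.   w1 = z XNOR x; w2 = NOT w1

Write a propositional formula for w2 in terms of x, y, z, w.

NOT (z XNOR x)

w1 = z XNOR x
w2 = NOT w1 = NOT (z XNOR x)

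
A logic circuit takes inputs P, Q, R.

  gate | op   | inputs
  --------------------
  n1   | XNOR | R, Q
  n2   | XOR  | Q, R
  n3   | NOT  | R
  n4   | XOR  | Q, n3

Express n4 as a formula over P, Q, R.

n3 = NOT R
n4 = Q XOR n3 = Q XOR NOT R

Q XOR NOT R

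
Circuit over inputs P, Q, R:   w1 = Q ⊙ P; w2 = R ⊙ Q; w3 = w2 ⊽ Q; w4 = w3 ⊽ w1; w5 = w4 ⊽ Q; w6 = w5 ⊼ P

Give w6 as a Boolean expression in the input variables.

w1 = Q ⊙ P
w2 = R ⊙ Q
w3 = w2 ⊽ Q = (R ⊙ Q) ⊽ Q
w4 = w3 ⊽ w1 = ((R ⊙ Q) ⊽ Q) ⊽ (Q ⊙ P)
w5 = w4 ⊽ Q = (((R ⊙ Q) ⊽ Q) ⊽ (Q ⊙ P)) ⊽ Q
w6 = w5 ⊼ P = ((((R ⊙ Q) ⊽ Q) ⊽ (Q ⊙ P)) ⊽ Q) ⊼ P

((((R ⊙ Q) ⊽ Q) ⊽ (Q ⊙ P)) ⊽ Q) ⊼ P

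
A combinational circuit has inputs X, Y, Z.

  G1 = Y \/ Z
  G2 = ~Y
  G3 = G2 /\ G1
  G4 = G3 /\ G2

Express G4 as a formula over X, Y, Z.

G1 = Y \/ Z
G2 = ~Y
G3 = G2 /\ G1 = ~Y /\ (Y \/ Z)
G4 = G3 /\ G2 = (~Y /\ (Y \/ Z)) /\ ~Y

(~Y /\ (Y \/ Z)) /\ ~Y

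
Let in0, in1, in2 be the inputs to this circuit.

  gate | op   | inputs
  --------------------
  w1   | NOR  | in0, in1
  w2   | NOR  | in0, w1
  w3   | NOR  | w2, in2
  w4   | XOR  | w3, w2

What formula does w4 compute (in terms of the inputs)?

w1 = in0 NOR in1
w2 = in0 NOR w1 = in0 NOR (in0 NOR in1)
w3 = w2 NOR in2 = (in0 NOR (in0 NOR in1)) NOR in2
w4 = w3 XOR w2 = ((in0 NOR (in0 NOR in1)) NOR in2) XOR (in0 NOR (in0 NOR in1))

((in0 NOR (in0 NOR in1)) NOR in2) XOR (in0 NOR (in0 NOR in1))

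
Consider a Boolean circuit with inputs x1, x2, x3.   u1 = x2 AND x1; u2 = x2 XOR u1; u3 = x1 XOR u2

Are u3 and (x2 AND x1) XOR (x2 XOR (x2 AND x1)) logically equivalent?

u1 = x2 AND x1
u2 = x2 XOR u1 = x2 XOR (x2 AND x1)
u3 = x1 XOR u2 = x1 XOR (x2 XOR (x2 AND x1))
At x1=1, x2=0, x3=0: circuit gives 1, formula gives 0.

No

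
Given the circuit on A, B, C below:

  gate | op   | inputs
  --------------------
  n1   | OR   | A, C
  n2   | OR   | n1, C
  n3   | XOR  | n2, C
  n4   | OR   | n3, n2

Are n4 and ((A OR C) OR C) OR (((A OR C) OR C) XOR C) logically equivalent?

Yes

n1 = A OR C
n2 = n1 OR C = (A OR C) OR C
n3 = n2 XOR C = ((A OR C) OR C) XOR C
n4 = n3 OR n2 = (((A OR C) OR C) XOR C) OR ((A OR C) OR C)
At A=0, B=0, C=0: circuit gives 0, formula gives 0.
At A=0, B=0, C=1: circuit gives 1, formula gives 1.
Agrees on all 8 inputs.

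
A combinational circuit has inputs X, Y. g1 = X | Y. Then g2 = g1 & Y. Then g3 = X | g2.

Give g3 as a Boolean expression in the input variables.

X | ((X | Y) & Y)

g1 = X | Y
g2 = g1 & Y = (X | Y) & Y
g3 = X | g2 = X | ((X | Y) & Y)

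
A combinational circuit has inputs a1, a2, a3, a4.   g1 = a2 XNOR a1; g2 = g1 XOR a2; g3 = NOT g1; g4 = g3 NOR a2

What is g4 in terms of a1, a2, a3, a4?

NOT (a2 XNOR a1) NOR a2

g1 = a2 XNOR a1
g3 = NOT g1 = NOT (a2 XNOR a1)
g4 = g3 NOR a2 = NOT (a2 XNOR a1) NOR a2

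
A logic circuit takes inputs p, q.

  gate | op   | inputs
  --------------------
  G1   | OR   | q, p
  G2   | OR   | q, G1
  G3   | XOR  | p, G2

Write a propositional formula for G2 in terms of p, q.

q OR (q OR p)

G1 = q OR p
G2 = q OR G1 = q OR (q OR p)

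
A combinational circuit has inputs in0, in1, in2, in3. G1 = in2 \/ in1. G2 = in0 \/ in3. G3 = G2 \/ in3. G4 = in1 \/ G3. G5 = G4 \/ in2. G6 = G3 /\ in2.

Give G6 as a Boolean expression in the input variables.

((in0 \/ in3) \/ in3) /\ in2

G2 = in0 \/ in3
G3 = G2 \/ in3 = (in0 \/ in3) \/ in3
G6 = G3 /\ in2 = ((in0 \/ in3) \/ in3) /\ in2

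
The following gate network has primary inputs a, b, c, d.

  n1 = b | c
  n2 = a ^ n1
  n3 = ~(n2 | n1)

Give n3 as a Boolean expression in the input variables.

~((a ^ (b | c)) | (b | c))

n1 = b | c
n2 = a ^ n1 = a ^ (b | c)
n3 = ~(n2 | n1) = ~((a ^ (b | c)) | (b | c))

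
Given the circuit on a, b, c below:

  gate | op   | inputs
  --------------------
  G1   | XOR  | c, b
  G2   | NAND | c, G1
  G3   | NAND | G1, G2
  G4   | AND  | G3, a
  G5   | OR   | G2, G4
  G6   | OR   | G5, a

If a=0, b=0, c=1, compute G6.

G1 = 1 XOR 0 = 1
G2 = 1 NAND 1 = 0
G3 = 1 NAND 0 = 1
G4 = 1 AND 0 = 0
G5 = 0 OR 0 = 0
G6 = 0 OR 0 = 0

0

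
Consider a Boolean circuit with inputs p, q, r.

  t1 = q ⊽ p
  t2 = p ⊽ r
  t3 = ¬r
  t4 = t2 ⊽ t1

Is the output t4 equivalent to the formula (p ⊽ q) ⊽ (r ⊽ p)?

Yes

t1 = q ⊽ p
t2 = p ⊽ r
t4 = t2 ⊽ t1 = (p ⊽ r) ⊽ (q ⊽ p)
At p=0, q=0, r=0: circuit gives 0, formula gives 0.
At p=0, q=1, r=1: circuit gives 1, formula gives 1.
Agrees on all 8 inputs.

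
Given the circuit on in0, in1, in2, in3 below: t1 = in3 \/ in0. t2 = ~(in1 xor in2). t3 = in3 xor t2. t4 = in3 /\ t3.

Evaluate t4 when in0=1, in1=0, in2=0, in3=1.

0

t2 = ~(0 xor 0) = 1
t3 = 1 xor 1 = 0
t4 = 1 /\ 0 = 0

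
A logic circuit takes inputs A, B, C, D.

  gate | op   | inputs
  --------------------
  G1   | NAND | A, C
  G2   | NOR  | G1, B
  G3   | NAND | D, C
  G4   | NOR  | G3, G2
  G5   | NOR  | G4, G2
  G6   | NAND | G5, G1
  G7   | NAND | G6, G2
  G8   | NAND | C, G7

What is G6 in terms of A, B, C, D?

(((D NAND C) NOR ((A NAND C) NOR B)) NOR ((A NAND C) NOR B)) NAND (A NAND C)

G1 = A NAND C
G2 = G1 NOR B = (A NAND C) NOR B
G3 = D NAND C
G4 = G3 NOR G2 = (D NAND C) NOR ((A NAND C) NOR B)
G5 = G4 NOR G2 = ((D NAND C) NOR ((A NAND C) NOR B)) NOR ((A NAND C) NOR B)
G6 = G5 NAND G1 = (((D NAND C) NOR ((A NAND C) NOR B)) NOR ((A NAND C) NOR B)) NAND (A NAND C)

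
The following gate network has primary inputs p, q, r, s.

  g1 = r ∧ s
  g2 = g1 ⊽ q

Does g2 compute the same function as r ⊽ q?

No

g1 = r ∧ s
g2 = g1 ⊽ q = (r ∧ s) ⊽ q
At p=0, q=0, r=1, s=0: circuit gives 1, formula gives 0.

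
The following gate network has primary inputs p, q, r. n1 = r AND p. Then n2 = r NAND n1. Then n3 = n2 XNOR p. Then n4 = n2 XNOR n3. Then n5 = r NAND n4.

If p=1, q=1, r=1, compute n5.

0

n1 = 1 AND 1 = 1
n2 = 1 NAND 1 = 0
n3 = 0 XNOR 1 = 0
n4 = 0 XNOR 0 = 1
n5 = 1 NAND 1 = 0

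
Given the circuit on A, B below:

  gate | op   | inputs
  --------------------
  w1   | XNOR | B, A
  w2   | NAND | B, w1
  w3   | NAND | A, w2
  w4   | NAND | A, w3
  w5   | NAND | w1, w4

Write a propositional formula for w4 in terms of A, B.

w1 = B XNOR A
w2 = B NAND w1 = B NAND (B XNOR A)
w3 = A NAND w2 = A NAND (B NAND (B XNOR A))
w4 = A NAND w3 = A NAND (A NAND (B NAND (B XNOR A)))

A NAND (A NAND (B NAND (B XNOR A)))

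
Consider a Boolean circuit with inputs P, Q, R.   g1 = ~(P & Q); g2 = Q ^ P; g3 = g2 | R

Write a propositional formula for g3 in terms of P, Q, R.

(Q ^ P) | R

g2 = Q ^ P
g3 = g2 | R = (Q ^ P) | R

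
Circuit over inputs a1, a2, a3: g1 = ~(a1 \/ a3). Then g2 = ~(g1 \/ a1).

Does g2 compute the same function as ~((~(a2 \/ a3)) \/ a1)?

g1 = ~(a1 \/ a3)
g2 = ~(g1 \/ a1) = ~((~(a1 \/ a3)) \/ a1)
At a1=0, a2=1, a3=0: circuit gives 0, formula gives 1.

No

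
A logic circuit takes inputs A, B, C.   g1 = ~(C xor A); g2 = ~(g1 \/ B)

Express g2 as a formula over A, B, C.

g1 = ~(C xor A)
g2 = ~(g1 \/ B) = ~((~(C xor A)) \/ B)

~((~(C xor A)) \/ B)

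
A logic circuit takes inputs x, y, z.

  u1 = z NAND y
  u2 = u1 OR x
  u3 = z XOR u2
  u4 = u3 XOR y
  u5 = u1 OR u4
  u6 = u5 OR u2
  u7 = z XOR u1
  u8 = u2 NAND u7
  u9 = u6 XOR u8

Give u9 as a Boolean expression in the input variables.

u1 = z NAND y
u2 = u1 OR x = (z NAND y) OR x
u3 = z XOR u2 = z XOR ((z NAND y) OR x)
u4 = u3 XOR y = (z XOR ((z NAND y) OR x)) XOR y
u5 = u1 OR u4 = (z NAND y) OR ((z XOR ((z NAND y) OR x)) XOR y)
u6 = u5 OR u2 = ((z NAND y) OR ((z XOR ((z NAND y) OR x)) XOR y)) OR ((z NAND y) OR x)
u7 = z XOR u1 = z XOR (z NAND y)
u8 = u2 NAND u7 = ((z NAND y) OR x) NAND (z XOR (z NAND y))
u9 = u6 XOR u8 = (((z NAND y) OR ((z XOR ((z NAND y) OR x)) XOR y)) OR ((z NAND y) OR x)) XOR (((z NAND y) OR x) NAND (z XOR (z NAND y)))

(((z NAND y) OR ((z XOR ((z NAND y) OR x)) XOR y)) OR ((z NAND y) OR x)) XOR (((z NAND y) OR x) NAND (z XOR (z NAND y)))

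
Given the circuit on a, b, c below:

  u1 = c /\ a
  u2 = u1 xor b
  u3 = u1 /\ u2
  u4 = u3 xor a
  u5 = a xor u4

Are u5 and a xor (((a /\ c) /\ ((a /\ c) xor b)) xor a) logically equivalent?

Yes

u1 = c /\ a
u2 = u1 xor b = (c /\ a) xor b
u3 = u1 /\ u2 = (c /\ a) /\ ((c /\ a) xor b)
u4 = u3 xor a = ((c /\ a) /\ ((c /\ a) xor b)) xor a
u5 = a xor u4 = a xor (((c /\ a) /\ ((c /\ a) xor b)) xor a)
At a=0, b=0, c=0: circuit gives 0, formula gives 0.
At a=1, b=0, c=1: circuit gives 1, formula gives 1.
Agrees on all 8 inputs.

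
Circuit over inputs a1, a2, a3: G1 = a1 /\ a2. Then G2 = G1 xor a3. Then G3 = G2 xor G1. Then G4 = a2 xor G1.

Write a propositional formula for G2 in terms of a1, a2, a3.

(a1 /\ a2) xor a3

G1 = a1 /\ a2
G2 = G1 xor a3 = (a1 /\ a2) xor a3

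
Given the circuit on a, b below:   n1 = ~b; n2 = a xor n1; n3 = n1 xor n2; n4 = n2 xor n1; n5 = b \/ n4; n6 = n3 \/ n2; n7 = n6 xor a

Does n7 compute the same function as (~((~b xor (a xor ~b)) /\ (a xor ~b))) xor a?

No

n1 = ~b
n2 = a xor n1 = a xor ~b
n3 = n1 xor n2 = ~b xor (a xor ~b)
n6 = n3 \/ n2 = (~b xor (a xor ~b)) \/ (a xor ~b)
n7 = n6 xor a = ((~b xor (a xor ~b)) \/ (a xor ~b)) xor a
At a=0, b=1: circuit gives 0, formula gives 1.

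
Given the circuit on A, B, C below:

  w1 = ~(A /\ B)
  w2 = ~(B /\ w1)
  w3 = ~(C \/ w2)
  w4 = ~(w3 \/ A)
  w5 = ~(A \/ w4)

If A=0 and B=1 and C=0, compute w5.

1

w1 = ~(0 /\ 1) = 1
w2 = ~(1 /\ 1) = 0
w3 = ~(0 \/ 0) = 1
w4 = ~(1 \/ 0) = 0
w5 = ~(0 \/ 0) = 1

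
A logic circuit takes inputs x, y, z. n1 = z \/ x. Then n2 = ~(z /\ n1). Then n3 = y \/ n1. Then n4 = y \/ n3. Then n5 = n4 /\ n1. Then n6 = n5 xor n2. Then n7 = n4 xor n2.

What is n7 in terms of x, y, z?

(y \/ (y \/ (z \/ x))) xor (~(z /\ (z \/ x)))

n1 = z \/ x
n2 = ~(z /\ n1) = ~(z /\ (z \/ x))
n3 = y \/ n1 = y \/ (z \/ x)
n4 = y \/ n3 = y \/ (y \/ (z \/ x))
n7 = n4 xor n2 = (y \/ (y \/ (z \/ x))) xor (~(z /\ (z \/ x)))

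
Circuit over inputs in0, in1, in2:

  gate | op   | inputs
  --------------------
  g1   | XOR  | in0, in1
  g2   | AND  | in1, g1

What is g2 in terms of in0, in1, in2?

in1 AND (in0 XOR in1)

g1 = in0 XOR in1
g2 = in1 AND g1 = in1 AND (in0 XOR in1)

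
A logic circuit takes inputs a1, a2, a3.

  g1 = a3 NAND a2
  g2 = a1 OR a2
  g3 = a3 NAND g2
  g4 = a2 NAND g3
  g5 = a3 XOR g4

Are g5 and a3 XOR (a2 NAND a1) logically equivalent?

No

g2 = a1 OR a2
g3 = a3 NAND g2 = a3 NAND (a1 OR a2)
g4 = a2 NAND g3 = a2 NAND (a3 NAND (a1 OR a2))
g5 = a3 XOR g4 = a3 XOR (a2 NAND (a3 NAND (a1 OR a2)))
At a1=0, a2=1, a3=0: circuit gives 0, formula gives 1.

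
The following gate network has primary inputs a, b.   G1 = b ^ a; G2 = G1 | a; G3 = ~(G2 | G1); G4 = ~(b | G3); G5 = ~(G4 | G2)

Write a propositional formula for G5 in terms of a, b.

G1 = b ^ a
G2 = G1 | a = (b ^ a) | a
G3 = ~(G2 | G1) = ~(((b ^ a) | a) | (b ^ a))
G4 = ~(b | G3) = ~(b | (~(((b ^ a) | a) | (b ^ a))))
G5 = ~(G4 | G2) = ~((~(b | (~(((b ^ a) | a) | (b ^ a))))) | ((b ^ a) | a))

~((~(b | (~(((b ^ a) | a) | (b ^ a))))) | ((b ^ a) | a))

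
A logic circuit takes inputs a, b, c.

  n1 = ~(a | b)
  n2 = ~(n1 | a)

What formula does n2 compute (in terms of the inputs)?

n1 = ~(a | b)
n2 = ~(n1 | a) = ~((~(a | b)) | a)

~((~(a | b)) | a)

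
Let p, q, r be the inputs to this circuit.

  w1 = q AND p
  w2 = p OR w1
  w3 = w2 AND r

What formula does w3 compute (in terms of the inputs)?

(p OR (q AND p)) AND r

w1 = q AND p
w2 = p OR w1 = p OR (q AND p)
w3 = w2 AND r = (p OR (q AND p)) AND r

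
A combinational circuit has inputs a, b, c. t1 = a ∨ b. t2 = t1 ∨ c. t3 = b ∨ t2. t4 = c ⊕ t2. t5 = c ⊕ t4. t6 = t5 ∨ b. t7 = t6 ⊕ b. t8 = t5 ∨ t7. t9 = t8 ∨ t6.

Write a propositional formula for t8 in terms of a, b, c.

(c ⊕ (c ⊕ ((a ∨ b) ∨ c))) ∨ (((c ⊕ (c ⊕ ((a ∨ b) ∨ c))) ∨ b) ⊕ b)

t1 = a ∨ b
t2 = t1 ∨ c = (a ∨ b) ∨ c
t4 = c ⊕ t2 = c ⊕ ((a ∨ b) ∨ c)
t5 = c ⊕ t4 = c ⊕ (c ⊕ ((a ∨ b) ∨ c))
t6 = t5 ∨ b = (c ⊕ (c ⊕ ((a ∨ b) ∨ c))) ∨ b
t7 = t6 ⊕ b = ((c ⊕ (c ⊕ ((a ∨ b) ∨ c))) ∨ b) ⊕ b
t8 = t5 ∨ t7 = (c ⊕ (c ⊕ ((a ∨ b) ∨ c))) ∨ (((c ⊕ (c ⊕ ((a ∨ b) ∨ c))) ∨ b) ⊕ b)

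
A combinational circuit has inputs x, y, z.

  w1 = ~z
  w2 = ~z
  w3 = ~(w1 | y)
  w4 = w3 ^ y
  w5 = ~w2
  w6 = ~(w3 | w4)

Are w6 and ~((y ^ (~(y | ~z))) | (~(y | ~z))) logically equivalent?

w1 = ~z
w3 = ~(w1 | y) = ~(~z | y)
w4 = w3 ^ y = (~(~z | y)) ^ y
w6 = ~(w3 | w4) = ~((~(~z | y)) | ((~(~z | y)) ^ y))
At x=0, y=0, z=1: circuit gives 0, formula gives 0.
At x=0, y=0, z=0: circuit gives 1, formula gives 1.
Agrees on all 8 inputs.

Yes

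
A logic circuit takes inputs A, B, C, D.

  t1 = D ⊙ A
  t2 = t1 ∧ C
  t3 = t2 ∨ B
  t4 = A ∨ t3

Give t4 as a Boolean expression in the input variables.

A ∨ (((D ⊙ A) ∧ C) ∨ B)

t1 = D ⊙ A
t2 = t1 ∧ C = (D ⊙ A) ∧ C
t3 = t2 ∨ B = ((D ⊙ A) ∧ C) ∨ B
t4 = A ∨ t3 = A ∨ (((D ⊙ A) ∧ C) ∨ B)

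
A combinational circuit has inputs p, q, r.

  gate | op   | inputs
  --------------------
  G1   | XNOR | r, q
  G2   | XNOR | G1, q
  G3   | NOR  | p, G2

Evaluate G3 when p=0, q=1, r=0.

1

G1 = 0 XNOR 1 = 0
G2 = 0 XNOR 1 = 0
G3 = 0 NOR 0 = 1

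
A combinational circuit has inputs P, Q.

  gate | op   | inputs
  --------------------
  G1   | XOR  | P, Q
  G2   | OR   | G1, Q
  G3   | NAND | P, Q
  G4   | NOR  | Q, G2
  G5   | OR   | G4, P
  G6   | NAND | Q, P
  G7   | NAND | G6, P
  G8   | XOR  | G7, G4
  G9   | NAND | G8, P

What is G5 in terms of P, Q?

(Q NOR ((P XOR Q) OR Q)) OR P

G1 = P XOR Q
G2 = G1 OR Q = (P XOR Q) OR Q
G4 = Q NOR G2 = Q NOR ((P XOR Q) OR Q)
G5 = G4 OR P = (Q NOR ((P XOR Q) OR Q)) OR P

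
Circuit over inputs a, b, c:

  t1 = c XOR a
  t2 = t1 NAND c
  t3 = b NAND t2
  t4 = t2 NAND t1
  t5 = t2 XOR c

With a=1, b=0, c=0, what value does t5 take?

t1 = 0 XOR 1 = 1
t2 = 1 NAND 0 = 1
t5 = 1 XOR 0 = 1

1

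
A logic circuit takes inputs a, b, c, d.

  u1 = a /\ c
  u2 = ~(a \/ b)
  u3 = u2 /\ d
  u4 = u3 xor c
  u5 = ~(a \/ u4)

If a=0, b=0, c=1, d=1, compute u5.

u2 = ~(0 \/ 0) = 1
u3 = 1 /\ 1 = 1
u4 = 1 xor 1 = 0
u5 = ~(0 \/ 0) = 1

1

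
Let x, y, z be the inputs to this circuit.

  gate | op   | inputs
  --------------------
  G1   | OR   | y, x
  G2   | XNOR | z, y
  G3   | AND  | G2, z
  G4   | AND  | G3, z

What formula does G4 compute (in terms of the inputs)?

G2 = z XNOR y
G3 = G2 AND z = (z XNOR y) AND z
G4 = G3 AND z = ((z XNOR y) AND z) AND z

((z XNOR y) AND z) AND z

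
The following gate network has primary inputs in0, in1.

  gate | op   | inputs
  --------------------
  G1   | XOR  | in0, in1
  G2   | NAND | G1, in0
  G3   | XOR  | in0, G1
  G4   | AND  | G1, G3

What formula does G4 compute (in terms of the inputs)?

G1 = in0 XOR in1
G3 = in0 XOR G1 = in0 XOR (in0 XOR in1)
G4 = G1 AND G3 = (in0 XOR in1) AND (in0 XOR (in0 XOR in1))

(in0 XOR in1) AND (in0 XOR (in0 XOR in1))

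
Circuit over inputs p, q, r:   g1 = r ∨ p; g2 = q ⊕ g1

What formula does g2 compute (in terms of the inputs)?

g1 = r ∨ p
g2 = q ⊕ g1 = q ⊕ (r ∨ p)

q ⊕ (r ∨ p)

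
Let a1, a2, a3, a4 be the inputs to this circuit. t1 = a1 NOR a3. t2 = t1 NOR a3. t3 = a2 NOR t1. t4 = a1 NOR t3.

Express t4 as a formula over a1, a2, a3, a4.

t1 = a1 NOR a3
t3 = a2 NOR t1 = a2 NOR (a1 NOR a3)
t4 = a1 NOR t3 = a1 NOR (a2 NOR (a1 NOR a3))

a1 NOR (a2 NOR (a1 NOR a3))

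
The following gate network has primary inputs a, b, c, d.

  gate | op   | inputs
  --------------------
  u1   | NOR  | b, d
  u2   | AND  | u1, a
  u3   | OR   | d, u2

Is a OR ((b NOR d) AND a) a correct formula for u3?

No

u1 = b NOR d
u2 = u1 AND a = (b NOR d) AND a
u3 = d OR u2 = d OR ((b NOR d) AND a)
At a=0, b=0, c=0, d=1: circuit gives 1, formula gives 0.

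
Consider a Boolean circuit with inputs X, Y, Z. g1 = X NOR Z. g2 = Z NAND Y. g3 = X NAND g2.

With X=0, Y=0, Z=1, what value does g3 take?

g2 = 1 NAND 0 = 1
g3 = 0 NAND 1 = 1

1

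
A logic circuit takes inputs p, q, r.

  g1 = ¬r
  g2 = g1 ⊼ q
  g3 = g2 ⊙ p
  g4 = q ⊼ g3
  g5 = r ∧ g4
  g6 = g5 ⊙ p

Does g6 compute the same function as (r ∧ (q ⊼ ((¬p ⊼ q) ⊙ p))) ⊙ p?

No

g1 = ¬r
g2 = g1 ⊼ q = ¬r ⊼ q
g3 = g2 ⊙ p = (¬r ⊼ q) ⊙ p
g4 = q ⊼ g3 = q ⊼ ((¬r ⊼ q) ⊙ p)
g5 = r ∧ g4 = r ∧ (q ⊼ ((¬r ⊼ q) ⊙ p))
g6 = g5 ⊙ p = (r ∧ (q ⊼ ((¬r ⊼ q) ⊙ p))) ⊙ p
At p=0, q=1, r=1: circuit gives 0, formula gives 1.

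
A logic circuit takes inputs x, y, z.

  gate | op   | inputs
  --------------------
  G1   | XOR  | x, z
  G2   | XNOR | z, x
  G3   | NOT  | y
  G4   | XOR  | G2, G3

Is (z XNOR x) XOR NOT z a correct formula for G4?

G2 = z XNOR x
G3 = NOT y
G4 = G2 XOR G3 = (z XNOR x) XOR NOT y
At x=0, y=0, z=1: circuit gives 1, formula gives 0.

No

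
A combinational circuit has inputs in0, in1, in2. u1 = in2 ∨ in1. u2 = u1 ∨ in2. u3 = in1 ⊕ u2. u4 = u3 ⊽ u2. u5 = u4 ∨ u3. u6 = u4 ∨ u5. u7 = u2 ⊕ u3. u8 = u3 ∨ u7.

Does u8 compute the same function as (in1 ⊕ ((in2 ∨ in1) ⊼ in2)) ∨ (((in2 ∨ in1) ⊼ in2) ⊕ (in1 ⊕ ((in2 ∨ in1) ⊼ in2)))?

u1 = in2 ∨ in1
u2 = u1 ∨ in2 = (in2 ∨ in1) ∨ in2
u3 = in1 ⊕ u2 = in1 ⊕ ((in2 ∨ in1) ∨ in2)
u7 = u2 ⊕ u3 = ((in2 ∨ in1) ∨ in2) ⊕ (in1 ⊕ ((in2 ∨ in1) ∨ in2))
u8 = u3 ∨ u7 = (in1 ⊕ ((in2 ∨ in1) ∨ in2)) ∨ (((in2 ∨ in1) ∨ in2) ⊕ (in1 ⊕ ((in2 ∨ in1) ∨ in2)))
At in0=0, in1=0, in2=0: circuit gives 0, formula gives 1.

No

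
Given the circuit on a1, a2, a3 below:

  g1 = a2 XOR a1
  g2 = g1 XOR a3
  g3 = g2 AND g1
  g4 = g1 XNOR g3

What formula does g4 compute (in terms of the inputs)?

g1 = a2 XOR a1
g2 = g1 XOR a3 = (a2 XOR a1) XOR a3
g3 = g2 AND g1 = ((a2 XOR a1) XOR a3) AND (a2 XOR a1)
g4 = g1 XNOR g3 = (a2 XOR a1) XNOR (((a2 XOR a1) XOR a3) AND (a2 XOR a1))

(a2 XOR a1) XNOR (((a2 XOR a1) XOR a3) AND (a2 XOR a1))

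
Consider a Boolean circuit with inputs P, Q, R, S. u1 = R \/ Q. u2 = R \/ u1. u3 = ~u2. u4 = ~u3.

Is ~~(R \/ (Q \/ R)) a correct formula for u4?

u1 = R \/ Q
u2 = R \/ u1 = R \/ (R \/ Q)
u3 = ~u2 = ~(R \/ (R \/ Q))
u4 = ~u3 = ~~(R \/ (R \/ Q))
At P=0, Q=0, R=0, S=0: circuit gives 0, formula gives 0.
At P=0, Q=0, R=1, S=0: circuit gives 1, formula gives 1.
Agrees on all 16 inputs.

Yes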